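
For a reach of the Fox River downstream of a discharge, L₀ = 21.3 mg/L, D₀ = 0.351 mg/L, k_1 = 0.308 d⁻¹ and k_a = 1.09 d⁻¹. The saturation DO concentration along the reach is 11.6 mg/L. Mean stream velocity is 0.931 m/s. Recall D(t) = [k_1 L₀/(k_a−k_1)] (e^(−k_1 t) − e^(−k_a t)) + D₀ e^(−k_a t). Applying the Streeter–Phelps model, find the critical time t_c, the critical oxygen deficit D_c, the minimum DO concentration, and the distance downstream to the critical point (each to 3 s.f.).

At the critical point dD/dt = 0, so k_1 L₀ e^(−k_1 t) = k_a D. Substituting D(t) from the Streeter–Phelps equation and solving for t gives
t_c = ln[(k_a/k_1)(1 − D₀(k_a−k_1)/(k_1 L₀))] / (k_a−k_1).
Here k_a−k_1 = 0.7820 d⁻¹ and 1 − D₀(k_a−k_1)/(k_1 L₀) = 1 − 0.351×0.7820/(0.308×21.3) = 0.9582, so
t_c = ln(3.539 × 0.9582) / 0.7820 = 1.221 / 0.7820 = 1.562 d.
L(t_c) = L₀ e^(−k_1 t_c) = 21.3 × 0.6182 = 13.17 mg/L, and at the critical point k_a D_c = k_1 L, so D_c = (0.308/1.09) × 13.17 = 3.721 mg/L.
Minimum DO = C_s − D_c = 11.6 − 3.721 = 7.879 mg/L.
x_c = v t_c = 0.931 m/s × 1.562 d × 86400 s/d = 125600 m ≈ 126 km.

t_c ≈ 1.56 d; D_c ≈ 3.72 mg/L; min DO ≈ 7.88 mg/L; x_c ≈ 126 km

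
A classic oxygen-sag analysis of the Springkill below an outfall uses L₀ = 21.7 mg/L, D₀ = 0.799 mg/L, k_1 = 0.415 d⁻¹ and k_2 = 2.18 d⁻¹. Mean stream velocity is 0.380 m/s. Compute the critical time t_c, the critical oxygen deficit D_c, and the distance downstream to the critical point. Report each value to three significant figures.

t_c ≈ 0.843 d; D_c ≈ 2.91 mg/L; x_c ≈ 27.7 km

With k_2/k_1 = 5.253 and 1 − D₀(k_2−k_1)/(k_1 L₀) = 0.8434,
t_c = ln(5.253 × 0.8434) / (2.18 − 0.415) = ln(4.430) / 1.765 = 1.488/1.765 = 0.8433 d.
D_c = (k_1/k_2) L₀ e^(−k_1 t_c) = (0.415/2.18) × 21.7 × e^(−0.415×0.8433) = 0.1904 × 21.7 × 0.7047 = 2.911 mg/L.
x_c = v t_c = 0.380 m/s × 0.8433 d × 86400 s/d = 27690 m ≈ 27.7 km.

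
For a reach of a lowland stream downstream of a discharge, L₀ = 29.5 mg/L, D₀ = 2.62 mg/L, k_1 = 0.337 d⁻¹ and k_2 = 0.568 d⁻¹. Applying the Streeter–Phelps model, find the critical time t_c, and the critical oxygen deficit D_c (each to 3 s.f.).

t_c ≈ 1.99 d; D_c ≈ 8.96 mg/L

With k_2/k_1 = 1.685 and 1 − D₀(k_2−k_1)/(k_1 L₀) = 0.9391,
t_c = ln(1.685 × 0.9391) / (0.568 − 0.337) = ln(1.583) / 0.2310 = 0.4592/0.2310 = 1.988 d.
L(t_c) = L₀ e^(−k_1 t_c) = 29.5 × 0.5117 = 15.10 mg/L, and at the critical point k_2 D_c = k_1 L, so D_c = (0.337/0.568) × 15.10 = 8.957 mg/L.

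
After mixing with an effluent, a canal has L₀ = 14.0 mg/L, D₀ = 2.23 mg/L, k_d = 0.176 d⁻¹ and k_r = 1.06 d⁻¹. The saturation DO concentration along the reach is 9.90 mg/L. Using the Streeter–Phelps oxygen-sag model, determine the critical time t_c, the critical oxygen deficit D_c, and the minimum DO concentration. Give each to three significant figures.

t_c ≈ 0.210 d; D_c ≈ 2.24 mg/L; min DO ≈ 7.66 mg/L

At the critical point dD/dt = 0, so k_d L₀ e^(−k_d t) = k_r D. Substituting D(t) from the Streeter–Phelps equation and solving for t gives
t_c = ln[(k_r/k_d)(1 − D₀(k_r−k_d)/(k_d L₀))] / (k_r−k_d).
Here k_r−k_d = 0.8840 d⁻¹ and 1 − D₀(k_r−k_d)/(k_d L₀) = 1 − 2.23×0.8840/(0.176×14.0) = 0.2000, so
t_c = ln(6.023 × 0.2000) / 0.8840 = 0.1859 / 0.8840 = 0.2102 d.
D_c = (k_d/k_r) L₀ e^(−k_d t_c) = (0.176/1.06) × 14.0 × e^(−0.176×0.2102) = 0.1660 × 14.0 × 0.9637 = 2.240 mg/L.
Minimum DO = C_s − D_c = 9.90 − 2.240 = 7.660 mg/L.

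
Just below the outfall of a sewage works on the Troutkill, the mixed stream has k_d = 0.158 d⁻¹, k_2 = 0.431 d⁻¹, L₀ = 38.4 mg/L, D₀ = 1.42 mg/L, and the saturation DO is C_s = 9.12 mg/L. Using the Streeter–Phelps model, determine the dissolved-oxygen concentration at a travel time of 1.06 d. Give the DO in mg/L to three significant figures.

k_d L₀/(k_2−k_d) = 0.158×38.4/(0.431−0.158) = 6.067/0.2730 = 22.22 mg/L.
e^(−k_d t) = e^(−0.158×1.060) = 0.8458; e^(−k_2 t) = e^(−0.431×1.060) = 0.6333.
D = 22.22 × (0.8458 − 0.6333) + 1.42 × 0.6333 = 4.723 + 0.8992 = 5.622 mg/L.
DO = C_s − D = 9.12 − 5.622 = 3.498 mg/L.

DO ≈ 3.50 mg/L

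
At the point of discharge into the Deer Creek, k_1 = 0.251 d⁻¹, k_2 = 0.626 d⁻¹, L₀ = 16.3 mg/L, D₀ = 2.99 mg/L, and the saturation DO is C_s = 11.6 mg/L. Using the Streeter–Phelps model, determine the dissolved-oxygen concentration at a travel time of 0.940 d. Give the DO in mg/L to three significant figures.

k_1 L₀/(k_2−k_1) = 0.251×16.3/(0.626−0.251) = 4.091/0.3750 = 10.91 mg/L.
e^(−k_1 t) = e^(−0.251×0.9400) = 0.7898; e^(−k_2 t) = e^(−0.626×0.9400) = 0.5552.
D = 10.91 × (0.7898 − 0.5552) + 2.99 × 0.5552 = 2.560 + 1.660 = 4.220 mg/L.
DO = C_s − D = 11.6 − 4.220 = 7.380 mg/L.

DO ≈ 7.38 mg/L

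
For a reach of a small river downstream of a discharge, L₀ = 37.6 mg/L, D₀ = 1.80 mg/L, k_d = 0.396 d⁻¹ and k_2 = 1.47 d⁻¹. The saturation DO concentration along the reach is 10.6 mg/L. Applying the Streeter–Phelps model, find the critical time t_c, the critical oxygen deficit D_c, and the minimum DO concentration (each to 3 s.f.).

With k_2/k_d = 3.712 and 1 − D₀(k_2−k_d)/(k_d L₀) = 0.8702,
t_c = ln(3.712 × 0.8702) / (1.47 − 0.396) = ln(3.230) / 1.074 = 1.173/1.074 = 1.092 d.
D_c = (k_d/k_2) L₀ e^(−k_d t_c) = (0.396/1.47) × 37.6 × e^(−0.396×1.092) = 0.2694 × 37.6 × 0.6490 = 6.574 mg/L.
Minimum DO = C_s − D_c = 10.6 − 6.574 = 4.026 mg/L.

t_c ≈ 1.09 d; D_c ≈ 6.57 mg/L; min DO ≈ 4.03 mg/L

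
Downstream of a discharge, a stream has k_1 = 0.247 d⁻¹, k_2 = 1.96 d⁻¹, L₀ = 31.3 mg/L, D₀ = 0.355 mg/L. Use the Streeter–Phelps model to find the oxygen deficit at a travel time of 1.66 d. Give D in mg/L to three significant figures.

k_1 L₀/(k_2−k_1) = 0.247×31.3/(1.96−0.247) = 7.731/1.713 = 4.513 mg/L.
e^(−k_1 t) = e^(−0.247×1.660) = 0.6636; e^(−k_2 t) = e^(−1.96×1.660) = 0.03863.
D = 4.513 × (0.6636 − 0.03863) + 0.355 × 0.03863 = 2.821 + 0.01372 = 2.834 mg/L.

D ≈ 2.83 mg/L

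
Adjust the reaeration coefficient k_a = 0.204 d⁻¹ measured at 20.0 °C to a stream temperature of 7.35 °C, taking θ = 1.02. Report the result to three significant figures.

k_a(T₂) = k_a(T₁) · θ^(T₂−T₁) = 0.204 × 1.02^(7.35−20.0)
= 0.204 × 1.02^-12.7 = 0.204 × 0.7784 = 0.1588 d⁻¹.

k_a ≈ 0.159 d⁻¹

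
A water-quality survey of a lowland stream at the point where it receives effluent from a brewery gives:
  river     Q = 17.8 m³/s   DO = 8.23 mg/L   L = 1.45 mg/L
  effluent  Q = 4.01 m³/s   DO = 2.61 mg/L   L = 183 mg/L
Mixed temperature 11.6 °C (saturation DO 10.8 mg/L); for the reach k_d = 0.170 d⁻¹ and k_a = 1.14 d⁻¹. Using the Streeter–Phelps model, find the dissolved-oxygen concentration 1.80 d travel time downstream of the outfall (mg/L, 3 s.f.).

Mixed DO = (17.8×8.23 + 4.01×2.61)/(17.8+4.01) = 157.0/21.81 = 7.197 mg/L.
Mixed L₀ = (17.8×1.45 + 4.01×183)/(21.81) = 759.6/21.81 = 34.83 mg/L.
Initial deficit D₀ = C_s − DO₀ = 10.8 − 7.197 = 3.603 mg/L.
D(1.80) = [0.170×34.83/(1.14−0.170)](e^(−0.170×1.80) − e^(−1.14×1.80)) + 3.603 e^(−1.14×1.80)
= 6.104 × (0.7364 − 0.1285) + 3.603 × 0.1285 = 4.174 mg/L.
DO = 10.8 − 4.174 = 6.626 mg/L.

DO ≈ 6.63 mg/L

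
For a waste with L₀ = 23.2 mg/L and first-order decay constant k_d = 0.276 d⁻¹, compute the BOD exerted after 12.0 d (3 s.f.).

y ≈ 22.4 mg/L

y_t = L₀(1 − e^(−k_d t)) = 23.2 × (1 − e^(−0.276×12.0))
= 23.2 × (1 − 0.03644) = 23.2 × 0.9636 = 22.35 mg/L.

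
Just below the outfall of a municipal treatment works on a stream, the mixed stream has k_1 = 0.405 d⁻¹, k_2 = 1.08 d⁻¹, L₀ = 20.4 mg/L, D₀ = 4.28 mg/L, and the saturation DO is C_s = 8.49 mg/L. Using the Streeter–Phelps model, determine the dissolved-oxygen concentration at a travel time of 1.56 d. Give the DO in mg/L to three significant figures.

k_1 L₀/(k_2−k_1) = 0.405×20.4/(1.08−0.405) = 8.262/0.6750 = 12.24 mg/L.
e^(−k_1 t) = e^(−0.405×1.560) = 0.5316; e^(−k_2 t) = e^(−1.08×1.560) = 0.1855.
D = 12.24 × (0.5316 − 0.1855) + 4.28 × 0.1855 = 4.237 + 0.7939 = 5.031 mg/L.
DO = C_s − D = 8.49 − 5.031 = 3.459 mg/L.

DO ≈ 3.46 mg/L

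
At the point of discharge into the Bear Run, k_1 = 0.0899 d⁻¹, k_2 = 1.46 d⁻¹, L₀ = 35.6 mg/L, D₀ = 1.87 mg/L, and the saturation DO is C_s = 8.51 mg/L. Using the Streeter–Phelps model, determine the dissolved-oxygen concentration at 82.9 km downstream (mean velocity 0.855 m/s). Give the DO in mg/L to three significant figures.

Travel time t = x/v = 82.9 km / (0.855 m/s) = 82900 m / 0.855 m/s = 96960 s = 1.122 d.
k_1 L₀/(k_2−k_1) = 0.0899×35.6/(1.46−0.0899) = 3.200/1.370 = 2.336 mg/L.
e^(−k_1 t) = e^(−0.0899×1.122) = 0.9040; e^(−k_2 t) = e^(−1.46×1.122) = 0.1943.
D = 2.336 × (0.9040 − 0.1943) + 1.87 × 0.1943 = 1.658 + 0.3633 = 2.021 mg/L.
DO = C_s − D = 8.51 − 2.021 = 6.489 mg/L.

DO ≈ 6.49 mg/L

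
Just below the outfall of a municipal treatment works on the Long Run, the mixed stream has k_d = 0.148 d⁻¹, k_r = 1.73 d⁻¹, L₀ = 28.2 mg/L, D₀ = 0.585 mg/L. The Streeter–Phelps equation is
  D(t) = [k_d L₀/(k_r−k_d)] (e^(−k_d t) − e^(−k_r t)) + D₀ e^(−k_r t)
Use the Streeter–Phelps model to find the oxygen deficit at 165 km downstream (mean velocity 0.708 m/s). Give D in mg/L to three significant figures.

Travel time t = x/v = 165 km / (0.708 m/s) = 165000 m / 0.708 m/s = 233100 s = 2.697 d.
k_d L₀/(k_r−k_d) = 0.148×28.2/(1.73−0.148) = 4.174/1.582 = 2.638 mg/L.
e^(−k_d t) = e^(−0.148×2.697) = 0.6709; e^(−k_r t) = e^(−1.73×2.697) = 0.009406.
D = 2.638 × (0.6709 − 0.009406) + 0.585 × 0.009406 = 1.745 + 0.005502 = 1.751 mg/L.

D ≈ 1.75 mg/L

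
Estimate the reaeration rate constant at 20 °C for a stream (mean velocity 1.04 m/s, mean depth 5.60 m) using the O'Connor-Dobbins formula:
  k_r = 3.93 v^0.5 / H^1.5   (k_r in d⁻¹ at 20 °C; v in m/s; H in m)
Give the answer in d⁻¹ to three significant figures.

k_r = 3.93 × 1.04^0.5 / 5.60^1.5 = 3.93 × 1.020 / 13.25 = 0.3024 d⁻¹.

k_r ≈ 0.302 d⁻¹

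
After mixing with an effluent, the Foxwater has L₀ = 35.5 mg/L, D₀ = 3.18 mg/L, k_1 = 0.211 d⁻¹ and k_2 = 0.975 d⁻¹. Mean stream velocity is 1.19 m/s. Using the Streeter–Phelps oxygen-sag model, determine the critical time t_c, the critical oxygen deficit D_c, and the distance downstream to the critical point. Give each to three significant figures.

t_c ≈ 1.49 d; D_c ≈ 5.61 mg/L; x_c ≈ 153 km

With k_2/k_1 = 4.621 and 1 − D₀(k_2−k_1)/(k_1 L₀) = 0.6757,
t_c = ln(4.621 × 0.6757) / (0.975 − 0.211) = ln(3.122) / 0.7640 = 1.139/0.7640 = 1.490 d.
D_c = (k_1/k_2) L₀ e^(−k_1 t_c) = (0.211/0.975) × 35.5 × e^(−0.211×1.490) = 0.2164 × 35.5 × 0.7302 = 5.610 mg/L.
x_c = v t_c = 1.19 m/s × 1.490 d × 86400 s/d = 153200 m ≈ 153 km.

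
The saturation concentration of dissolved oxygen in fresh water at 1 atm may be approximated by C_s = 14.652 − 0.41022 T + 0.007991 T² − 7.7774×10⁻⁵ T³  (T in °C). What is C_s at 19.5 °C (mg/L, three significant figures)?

C_s = 14.652 − 0.41022×19.5 + 0.007991×19.5² − 7.7774×10⁻⁵×19.5³ = 9.115 mg/L.

C_s ≈ 9.11 mg/L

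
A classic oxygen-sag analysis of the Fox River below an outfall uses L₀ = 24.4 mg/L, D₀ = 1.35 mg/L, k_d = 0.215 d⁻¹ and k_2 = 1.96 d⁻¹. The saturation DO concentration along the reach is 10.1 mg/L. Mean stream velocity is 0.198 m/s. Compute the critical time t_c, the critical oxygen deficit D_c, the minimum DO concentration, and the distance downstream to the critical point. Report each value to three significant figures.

t_c = [1/(k_2−k_d)] ln[(k_2/k_d)(1 − D₀(k_2−k_d)/(k_d L₀))]
= [1/(1.96−0.215)] ln[(1.96/0.215)(1 − 1.35×1.745/(0.215×24.4))]
= (1/1.745) ln[9.116 × 0.5509] = 0.5731 × ln(5.023) = 0.5731 × 1.614 = 0.9249 d.
L(t_c) = L₀ e^(−k_d t_c) = 24.4 × 0.8197 = 20.00 mg/L, and at the critical point k_2 D_c = k_d L, so D_c = (0.215/1.96) × 20.00 = 2.194 mg/L.
Minimum DO = C_s − D_c = 10.1 − 2.194 = 7.906 mg/L.
x_c = v t_c = 0.198 m/s × 0.9249 d × 86400 s/d = 15820 m ≈ 15.8 km.

t_c ≈ 0.925 d; D_c ≈ 2.19 mg/L; min DO ≈ 7.91 mg/L; x_c ≈ 15.8 km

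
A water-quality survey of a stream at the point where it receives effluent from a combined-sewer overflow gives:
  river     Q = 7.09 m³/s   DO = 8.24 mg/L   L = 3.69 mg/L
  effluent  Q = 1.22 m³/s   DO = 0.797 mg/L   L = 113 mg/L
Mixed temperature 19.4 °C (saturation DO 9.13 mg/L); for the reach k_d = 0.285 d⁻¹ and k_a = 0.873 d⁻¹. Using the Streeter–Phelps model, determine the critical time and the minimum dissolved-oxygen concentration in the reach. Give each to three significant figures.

t_c ≈ 1.51 d; minimum DO ≈ 4.94 mg/L

Mixed DO = (7.09×8.24 + 1.22×0.797)/(7.09+1.22) = 59.39/8.310 = 7.147 mg/L.
Mixed L₀ = (7.09×3.69 + 1.22×113)/(8.310) = 164.0/8.310 = 19.74 mg/L.
Initial deficit D₀ = C_s − DO₀ = 9.13 − 7.147 = 1.983 mg/L.
t_c = (1/0.5880) ln[(0.873/0.285)(1 − 1.983×0.5880/(0.285×19.74))] = 1.701 × ln(2.428) = 1.509 d.
D_c = (0.285/0.873) × 19.74 × e^(−0.285×1.509) = 0.3265 × 19.74 × 0.6505 = 4.192 mg/L.
Minimum DO = 9.13 − 4.192 = 4.938 mg/L.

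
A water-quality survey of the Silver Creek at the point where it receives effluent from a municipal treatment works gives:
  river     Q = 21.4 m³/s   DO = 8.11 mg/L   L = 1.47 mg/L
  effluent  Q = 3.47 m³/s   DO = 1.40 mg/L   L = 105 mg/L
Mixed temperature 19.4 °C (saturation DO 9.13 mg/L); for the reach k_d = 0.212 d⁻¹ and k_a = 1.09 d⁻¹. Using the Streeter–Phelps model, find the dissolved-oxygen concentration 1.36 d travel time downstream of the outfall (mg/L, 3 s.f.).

DO ≈ 6.68 mg/L

Mixed DO = (21.4×8.11 + 3.47×1.40)/(21.4+3.47) = 178.4/24.87 = 7.174 mg/L.
Mixed L₀ = (21.4×1.47 + 3.47×105)/(24.87) = 395.8/24.87 = 15.92 mg/L.
Initial deficit D₀ = C_s − DO₀ = 9.13 − 7.174 = 1.956 mg/L.
D(1.36) = [0.212×15.92/(1.09−0.212)](e^(−0.212×1.36) − e^(−1.09×1.36)) + 1.956 e^(−1.09×1.36)
= 3.843 × (0.7495 − 0.2271) + 1.956 × 0.2271 = 2.452 mg/L.
DO = 9.13 − 2.452 = 6.678 mg/L.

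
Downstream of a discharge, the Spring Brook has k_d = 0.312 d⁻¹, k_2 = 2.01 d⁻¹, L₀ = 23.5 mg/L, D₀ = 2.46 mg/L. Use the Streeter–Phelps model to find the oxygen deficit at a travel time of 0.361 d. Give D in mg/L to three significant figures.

D ≈ 2.96 mg/L

k_d L₀/(k_2−k_d) = 0.312×23.5/(2.01−0.312) = 7.332/1.698 = 4.318 mg/L.
e^(−k_d t) = e^(−0.312×0.3610) = 0.8935; e^(−k_2 t) = e^(−2.01×0.3610) = 0.4840.
D = 4.318 × (0.8935 − 0.4840) + 2.46 × 0.4840 = 1.768 + 1.191 = 2.959 mg/L.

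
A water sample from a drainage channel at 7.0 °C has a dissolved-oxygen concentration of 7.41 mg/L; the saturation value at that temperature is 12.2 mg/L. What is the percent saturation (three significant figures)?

60.7 % saturation

% saturation = C/C_s × 100 = 7.41/12.2 × 100 = 60.7 %.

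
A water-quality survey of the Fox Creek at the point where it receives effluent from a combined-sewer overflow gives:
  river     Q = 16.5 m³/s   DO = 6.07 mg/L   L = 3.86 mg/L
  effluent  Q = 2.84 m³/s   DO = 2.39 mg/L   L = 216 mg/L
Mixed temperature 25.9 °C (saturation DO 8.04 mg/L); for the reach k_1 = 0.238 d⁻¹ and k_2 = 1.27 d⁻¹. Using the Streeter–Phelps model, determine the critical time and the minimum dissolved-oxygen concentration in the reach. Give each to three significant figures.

Mixed DO = (16.5×6.07 + 2.84×2.39)/(16.5+2.84) = 106.9/19.34 = 5.530 mg/L.
Mixed L₀ = (16.5×3.86 + 2.84×216)/(19.34) = 677.1/19.34 = 35.01 mg/L.
Initial deficit D₀ = C_s − DO₀ = 8.04 − 5.530 = 2.510 mg/L.
t_c = (1/1.032) ln[(1.27/0.238)(1 − 2.510×1.032/(0.238×35.01))] = 0.9690 × ln(3.677) = 1.262 d.
D_c = (0.238/1.27) × 35.01 × e^(−0.238×1.262) = 0.1874 × 35.01 × 0.7406 = 4.859 mg/L.
Minimum DO = 8.04 − 4.859 = 3.181 mg/L.

t_c ≈ 1.26 d; minimum DO ≈ 3.18 mg/L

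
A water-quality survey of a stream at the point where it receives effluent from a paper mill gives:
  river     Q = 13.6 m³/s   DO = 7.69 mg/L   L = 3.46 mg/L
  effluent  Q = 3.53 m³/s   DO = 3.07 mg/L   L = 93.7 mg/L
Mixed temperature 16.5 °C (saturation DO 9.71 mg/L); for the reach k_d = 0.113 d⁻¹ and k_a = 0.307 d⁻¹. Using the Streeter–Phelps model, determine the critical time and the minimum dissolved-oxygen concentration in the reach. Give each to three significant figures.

Mixed DO = (13.6×7.69 + 3.53×3.07)/(13.6+3.53) = 115.4/17.13 = 6.738 mg/L.
Mixed L₀ = (13.6×3.46 + 3.53×93.7)/(17.13) = 377.8/17.13 = 22.06 mg/L.
Initial deficit D₀ = C_s − DO₀ = 9.71 − 6.738 = 2.972 mg/L.
t_c = (1/0.1940) ln[(0.307/0.113)(1 − 2.972×0.1940/(0.113×22.06))] = 5.155 × ln(2.088) = 3.796 d.
D_c = (0.113/0.307) × 22.06 × e^(−0.113×3.796) = 0.3681 × 22.06 × 0.6512 = 5.287 mg/L.
Minimum DO = 9.71 − 5.287 = 4.423 mg/L.

t_c ≈ 3.80 d; minimum DO ≈ 4.42 mg/L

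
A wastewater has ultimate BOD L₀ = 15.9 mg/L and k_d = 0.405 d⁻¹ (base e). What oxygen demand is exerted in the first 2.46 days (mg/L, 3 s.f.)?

y_t = L₀(1 − e^(−k_d t)) = 15.9 × (1 − e^(−0.405×2.46))
= 15.9 × (1 − 0.3692) = 15.9 × 0.6308 = 10.03 mg/L.

y ≈ 10.0 mg/L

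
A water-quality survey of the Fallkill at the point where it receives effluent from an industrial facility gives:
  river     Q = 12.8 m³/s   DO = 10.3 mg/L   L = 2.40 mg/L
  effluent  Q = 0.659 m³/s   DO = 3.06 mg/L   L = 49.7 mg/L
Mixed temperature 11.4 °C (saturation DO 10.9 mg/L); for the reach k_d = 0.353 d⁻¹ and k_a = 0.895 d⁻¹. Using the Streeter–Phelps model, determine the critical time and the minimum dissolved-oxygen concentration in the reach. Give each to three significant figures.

Mixed DO = (12.8×10.3 + 0.659×3.06)/(12.8+0.659) = 133.9/13.46 = 9.946 mg/L.
Mixed L₀ = (12.8×2.40 + 0.659×49.7)/(13.46) = 63.47/13.46 = 4.716 mg/L.
Initial deficit D₀ = C_s − DO₀ = 10.9 − 9.946 = 0.9545 mg/L.
t_c = (1/0.5420) ln[(0.895/0.353)(1 − 0.9545×0.5420/(0.353×4.716))] = 1.845 × ln(1.748) = 1.030 d.
D_c = (0.353/0.895) × 4.716 × e^(−0.353×1.030) = 0.3944 × 4.716 × 0.6952 = 1.293 mg/L.
Minimum DO = 10.9 − 1.293 = 9.607 mg/L.

t_c ≈ 1.03 d; minimum DO ≈ 9.61 mg/L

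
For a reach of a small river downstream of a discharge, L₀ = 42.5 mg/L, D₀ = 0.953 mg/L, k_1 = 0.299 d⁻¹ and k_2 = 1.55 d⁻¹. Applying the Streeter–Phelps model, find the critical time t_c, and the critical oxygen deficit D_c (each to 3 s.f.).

At the critical point dD/dt = 0, so k_1 L₀ e^(−k_1 t) = k_2 D. Substituting D(t) from the Streeter–Phelps equation and solving for t gives
t_c = ln[(k_2/k_1)(1 − D₀(k_2−k_1)/(k_1 L₀))] / (k_2−k_1).
Here k_2−k_1 = 1.251 d⁻¹ and 1 − D₀(k_2−k_1)/(k_1 L₀) = 1 − 0.953×1.251/(0.299×42.5) = 0.9062, so
t_c = ln(5.184 × 0.9062) / 1.251 = 1.547 / 1.251 = 1.237 d.
L(t_c) = L₀ e^(−k_1 t_c) = 42.5 × 0.6909 = 29.36 mg/L, and at the critical point k_2 D_c = k_1 L, so D_c = (0.299/1.55) × 29.36 = 5.664 mg/L.

t_c ≈ 1.24 d; D_c ≈ 5.66 mg/L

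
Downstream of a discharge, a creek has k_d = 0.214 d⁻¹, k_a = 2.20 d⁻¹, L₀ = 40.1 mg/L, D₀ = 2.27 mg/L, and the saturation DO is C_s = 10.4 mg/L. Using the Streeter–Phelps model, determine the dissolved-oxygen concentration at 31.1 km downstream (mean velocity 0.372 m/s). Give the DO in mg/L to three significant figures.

Travel time t = x/v = 31.1 km / (0.372 m/s) = 31100 m / 0.372 m/s = 83600 s = 0.9676 d.
k_d L₀/(k_a−k_d) = 0.214×40.1/(2.20−0.214) = 8.581/1.986 = 4.321 mg/L.
e^(−k_d t) = e^(−0.214×0.9676) = 0.8130; e^(−k_a t) = e^(−2.20×0.9676) = 0.1190.
D = 4.321 × (0.8130 − 0.1190) + 2.27 × 0.1190 = 2.999 + 0.2701 = 3.269 mg/L.
DO = C_s − D = 10.4 − 3.269 = 7.131 mg/L.

DO ≈ 7.13 mg/L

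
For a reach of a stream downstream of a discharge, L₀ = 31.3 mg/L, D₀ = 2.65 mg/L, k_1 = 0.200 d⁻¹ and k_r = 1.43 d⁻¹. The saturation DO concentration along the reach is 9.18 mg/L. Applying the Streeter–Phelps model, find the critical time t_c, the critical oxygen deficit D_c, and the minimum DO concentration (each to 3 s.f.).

At the critical point dD/dt = 0, so k_1 L₀ e^(−k_1 t) = k_r D. Substituting D(t) from the Streeter–Phelps equation and solving for t gives
t_c = ln[(k_r/k_1)(1 − D₀(k_r−k_1)/(k_1 L₀))] / (k_r−k_1).
Here k_r−k_1 = 1.230 d⁻¹ and 1 − D₀(k_r−k_1)/(k_1 L₀) = 1 − 2.65×1.230/(0.200×31.3) = 0.4793, so
t_c = ln(7.150 × 0.4793) / 1.230 = 1.232 / 1.230 = 1.001 d.
D_c = (k_1/k_r) L₀ e^(−k_1 t_c) = (0.200/1.43) × 31.3 × e^(−0.200×1.001) = 0.1399 × 31.3 × 0.8185 = 3.583 mg/L.
Minimum DO = C_s − D_c = 9.18 − 3.583 = 5.597 mg/L.

t_c ≈ 1.00 d; D_c ≈ 3.58 mg/L; min DO ≈ 5.60 mg/L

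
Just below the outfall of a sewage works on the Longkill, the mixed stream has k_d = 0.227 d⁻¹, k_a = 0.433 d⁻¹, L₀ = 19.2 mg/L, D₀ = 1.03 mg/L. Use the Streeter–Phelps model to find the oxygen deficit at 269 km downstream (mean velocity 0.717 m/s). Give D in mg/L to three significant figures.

Travel time t = x/v = 269 km / (0.717 m/s) = 269000 m / 0.717 m/s = 375200 s = 4.342 d.
k_d L₀/(k_a−k_d) = 0.227×19.2/(0.433−0.227) = 4.358/0.2060 = 21.16 mg/L.
e^(−k_d t) = e^(−0.227×4.342) = 0.3732; e^(−k_a t) = e^(−0.433×4.342) = 0.1526.
D = 21.16 × (0.3732 − 0.1526) + 1.03 × 0.1526 = 4.668 + 0.1571 = 4.825 mg/L.

D ≈ 4.82 mg/L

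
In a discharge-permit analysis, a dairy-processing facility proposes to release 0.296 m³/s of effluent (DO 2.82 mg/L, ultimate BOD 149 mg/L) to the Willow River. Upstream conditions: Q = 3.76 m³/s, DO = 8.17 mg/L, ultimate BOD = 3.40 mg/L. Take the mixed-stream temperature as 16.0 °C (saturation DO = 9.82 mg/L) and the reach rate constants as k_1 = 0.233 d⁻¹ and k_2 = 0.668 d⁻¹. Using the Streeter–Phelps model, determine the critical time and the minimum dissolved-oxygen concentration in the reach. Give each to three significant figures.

Mixed DO = (3.76×8.17 + 0.296×2.82)/(3.76+0.296) = 31.55/4.056 = 7.780 mg/L.
Mixed L₀ = (3.76×3.40 + 0.296×149)/(4.056) = 56.89/4.056 = 14.03 mg/L.
Initial deficit D₀ = C_s − DO₀ = 9.82 − 7.780 = 2.040 mg/L.
t_c = (1/0.4350) ln[(0.668/0.233)(1 − 2.040×0.4350/(0.233×14.03))] = 2.299 × ln(2.088) = 1.693 d.
D_c = (0.233/0.668) × 14.03 × e^(−0.233×1.693) = 0.3488 × 14.03 × 0.6741 = 3.298 mg/L.
Minimum DO = 9.82 − 3.298 = 6.522 mg/L.

t_c ≈ 1.69 d; minimum DO ≈ 6.52 mg/L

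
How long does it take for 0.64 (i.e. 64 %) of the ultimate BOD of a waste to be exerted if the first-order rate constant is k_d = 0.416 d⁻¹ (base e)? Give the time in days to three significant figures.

y/L₀ = 1 − e^(−k_d t) = 0.64 ⇒ e^(−k_d t) = 0.360
t = −ln(0.360) / 0.416 = 1.022 / 0.416 = 2.456 d.

t ≈ 2.46 d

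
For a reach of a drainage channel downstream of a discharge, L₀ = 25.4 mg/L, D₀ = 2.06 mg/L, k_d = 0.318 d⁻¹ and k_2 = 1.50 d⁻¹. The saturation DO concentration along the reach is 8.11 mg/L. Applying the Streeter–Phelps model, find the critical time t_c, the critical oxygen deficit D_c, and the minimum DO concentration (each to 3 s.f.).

At the critical point dD/dt = 0, so k_d L₀ e^(−k_d t) = k_2 D. Substituting D(t) from the Streeter–Phelps equation and solving for t gives
t_c = ln[(k_2/k_d)(1 − D₀(k_2−k_d)/(k_d L₀))] / (k_2−k_d).
Here k_2−k_d = 1.182 d⁻¹ and 1 − D₀(k_2−k_d)/(k_d L₀) = 1 − 2.06×1.182/(0.318×25.4) = 0.6985, so
t_c = ln(4.717 × 0.6985) / 1.182 = 1.192 / 1.182 = 1.009 d.
D_c = (k_d/k_2) L₀ e^(−k_d t_c) = (0.318/1.50) × 25.4 × e^(−0.318×1.009) = 0.2120 × 25.4 × 0.7256 = 3.907 mg/L.
Minimum DO = C_s − D_c = 8.11 − 3.907 = 4.203 mg/L.

t_c ≈ 1.01 d; D_c ≈ 3.91 mg/L; min DO ≈ 4.20 mg/L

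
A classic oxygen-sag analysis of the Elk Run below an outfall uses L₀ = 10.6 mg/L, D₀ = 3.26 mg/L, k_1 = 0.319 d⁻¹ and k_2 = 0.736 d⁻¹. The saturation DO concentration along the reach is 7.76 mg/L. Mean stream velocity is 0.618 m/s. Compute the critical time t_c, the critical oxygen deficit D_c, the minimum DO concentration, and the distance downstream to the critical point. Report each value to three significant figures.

t_c ≈ 0.772 d; D_c ≈ 3.59 mg/L; min DO ≈ 4.17 mg/L; x_c ≈ 41.2 km

t_c = [1/(k_2−k_1)] ln[(k_2/k_1)(1 − D₀(k_2−k_1)/(k_1 L₀))]
= [1/(0.736−0.319)] ln[(0.736/0.319)(1 − 3.26×0.4170/(0.319×10.6))]
= (1/0.4170) ln[2.307 × 0.5980] = 2.398 × ln(1.380) = 2.398 × 0.3218 = 0.7718 d.
L(t_c) = L₀ e^(−k_1 t_c) = 10.6 × 0.7818 = 8.287 mg/L, and at the critical point k_2 D_c = k_1 L, so D_c = (0.319/0.736) × 8.287 = 3.592 mg/L.
Minimum DO = C_s − D_c = 7.76 − 3.592 = 4.168 mg/L.
x_c = v t_c = 0.618 m/s × 0.7718 d × 86400 s/d = 41210 m ≈ 41.2 km.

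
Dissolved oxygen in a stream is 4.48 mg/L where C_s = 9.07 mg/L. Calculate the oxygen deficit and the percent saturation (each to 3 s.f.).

D ≈ 4.59 mg/L; 49.4 % saturation

D = C_s − C = 9.07 − 4.48 = 4.59 mg/L.
% saturation = 4.48/9.07 × 100 = 49.4 %.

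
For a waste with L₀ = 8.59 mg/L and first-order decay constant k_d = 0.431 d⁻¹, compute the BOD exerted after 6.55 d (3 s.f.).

y_t = L₀(1 − e^(−k_d t)) = 8.59 × (1 − e^(−0.431×6.55))
= 8.59 × (1 − 0.05942) = 8.59 × 0.9406 = 8.080 mg/L.

y ≈ 8.08 mg/L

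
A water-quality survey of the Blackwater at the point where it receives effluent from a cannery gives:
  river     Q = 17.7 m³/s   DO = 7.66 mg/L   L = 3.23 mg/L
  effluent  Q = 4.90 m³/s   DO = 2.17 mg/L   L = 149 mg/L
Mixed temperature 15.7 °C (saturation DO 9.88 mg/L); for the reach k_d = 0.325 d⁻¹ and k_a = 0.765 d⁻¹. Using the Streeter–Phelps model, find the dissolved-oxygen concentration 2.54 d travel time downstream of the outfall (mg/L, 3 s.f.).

Mixed DO = (17.7×7.66 + 4.90×2.17)/(17.7+4.90) = 146.2/22.60 = 6.470 mg/L.
Mixed L₀ = (17.7×3.23 + 4.90×149)/(22.60) = 787.3/22.60 = 34.84 mg/L.
Initial deficit D₀ = C_s − DO₀ = 9.88 − 6.470 = 3.410 mg/L.
D(2.54) = [0.325×34.84/(0.765−0.325)](e^(−0.325×2.54) − e^(−0.765×2.54)) + 3.410 e^(−0.765×2.54)
= 25.73 × (0.4380 − 0.1433) + 3.410 × 0.1433 = 8.073 mg/L.
DO = 9.88 − 8.073 = 1.807 mg/L.

DO ≈ 1.81 mg/L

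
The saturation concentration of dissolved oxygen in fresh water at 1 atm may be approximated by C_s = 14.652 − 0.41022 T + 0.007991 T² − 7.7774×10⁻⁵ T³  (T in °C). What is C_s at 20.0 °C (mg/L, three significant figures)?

C_s ≈ 9.02 mg/L

C_s = 14.652 − 0.41022×20.0 + 0.007991×20.0² − 7.7774×10⁻⁵×20.0³ = 9.022 mg/L.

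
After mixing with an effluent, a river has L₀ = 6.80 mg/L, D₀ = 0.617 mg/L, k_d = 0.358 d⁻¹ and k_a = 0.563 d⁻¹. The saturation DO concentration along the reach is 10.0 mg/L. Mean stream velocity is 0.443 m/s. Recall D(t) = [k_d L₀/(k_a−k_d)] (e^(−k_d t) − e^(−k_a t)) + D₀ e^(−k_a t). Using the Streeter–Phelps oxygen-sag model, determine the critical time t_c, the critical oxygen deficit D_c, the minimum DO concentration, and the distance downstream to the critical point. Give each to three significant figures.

t_c ≈ 1.95 d; D_c ≈ 2.15 mg/L; min DO ≈ 7.85 mg/L; x_c ≈ 74.6 km

At the critical point dD/dt = 0, so k_d L₀ e^(−k_d t) = k_a D. Substituting D(t) from the Streeter–Phelps equation and solving for t gives
t_c = ln[(k_a/k_d)(1 − D₀(k_a−k_d)/(k_d L₀))] / (k_a−k_d).
Here k_a−k_d = 0.2050 d⁻¹ and 1 − D₀(k_a−k_d)/(k_d L₀) = 1 − 0.617×0.2050/(0.358×6.80) = 0.9480, so
t_c = ln(1.573 × 0.9480) / 0.2050 = 0.3994 / 0.2050 = 1.948 d.
L(t_c) = L₀ e^(−k_d t_c) = 6.80 × 0.4978 = 3.385 mg/L, and at the critical point k_a D_c = k_d L, so D_c = (0.358/0.563) × 3.385 = 2.153 mg/L.
Minimum DO = C_s − D_c = 10.0 − 2.153 = 7.847 mg/L.
x_c = v t_c = 0.443 m/s × 1.948 d × 86400 s/d = 74570 m ≈ 74.6 km.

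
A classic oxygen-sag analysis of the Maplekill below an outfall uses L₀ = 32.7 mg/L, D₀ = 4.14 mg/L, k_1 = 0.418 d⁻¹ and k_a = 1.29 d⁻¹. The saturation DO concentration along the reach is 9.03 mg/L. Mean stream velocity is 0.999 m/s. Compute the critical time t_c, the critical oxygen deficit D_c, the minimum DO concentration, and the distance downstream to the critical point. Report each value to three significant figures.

t_c ≈ 0.941 d; D_c ≈ 7.15 mg/L; min DO ≈ 1.88 mg/L; x_c ≈ 81.2 km

At the critical point dD/dt = 0, so k_1 L₀ e^(−k_1 t) = k_a D. Substituting D(t) from the Streeter–Phelps equation and solving for t gives
t_c = ln[(k_a/k_1)(1 − D₀(k_a−k_1)/(k_1 L₀))] / (k_a−k_1).
Here k_a−k_1 = 0.8720 d⁻¹ and 1 − D₀(k_a−k_1)/(k_1 L₀) = 1 − 4.14×0.8720/(0.418×32.7) = 0.7359, so
t_c = ln(3.086 × 0.7359) / 0.8720 = 0.8202 / 0.8720 = 0.9406 d.
D_c = (k_1/k_a) L₀ e^(−k_1 t_c) = (0.418/1.29) × 32.7 × e^(−0.418×0.9406) = 0.3240 × 32.7 × 0.6749 = 7.151 mg/L.
Minimum DO = C_s − D_c = 9.03 − 7.151 = 1.879 mg/L.
x_c = v t_c = 0.999 m/s × 0.9406 d × 86400 s/d = 81190 m ≈ 81.2 km.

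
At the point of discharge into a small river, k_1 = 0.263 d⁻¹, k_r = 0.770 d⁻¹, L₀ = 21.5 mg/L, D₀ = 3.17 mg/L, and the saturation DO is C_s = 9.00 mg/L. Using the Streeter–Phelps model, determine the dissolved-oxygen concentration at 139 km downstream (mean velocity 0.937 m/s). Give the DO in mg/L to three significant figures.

DO ≈ 4.03 mg/L

Travel time t = x/v = 139 km / (0.937 m/s) = 139000 m / 0.937 m/s = 148300 s = 1.717 d.
k_1 L₀/(k_r−k_1) = 0.263×21.5/(0.770−0.263) = 5.655/0.5070 = 11.15 mg/L.
e^(−k_1 t) = e^(−0.263×1.717) = 0.6366; e^(−k_r t) = e^(−0.770×1.717) = 0.2666.
D = 11.15 × (0.6366 − 0.2666) + 3.17 × 0.2666 = 4.127 + 0.8451 = 4.972 mg/L.
DO = C_s − D = 9.00 − 4.972 = 4.028 mg/L.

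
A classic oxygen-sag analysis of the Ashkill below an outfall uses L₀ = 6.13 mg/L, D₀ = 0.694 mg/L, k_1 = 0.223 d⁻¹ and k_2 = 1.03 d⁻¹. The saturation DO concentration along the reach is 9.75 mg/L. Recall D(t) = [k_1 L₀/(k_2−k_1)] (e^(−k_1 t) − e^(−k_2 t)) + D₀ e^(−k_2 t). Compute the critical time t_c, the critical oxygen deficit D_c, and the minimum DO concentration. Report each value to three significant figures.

With k_2/k_1 = 4.619 and 1 − D₀(k_2−k_1)/(k_1 L₀) = 0.5903,
t_c = ln(4.619 × 0.5903) / (1.03 − 0.223) = ln(2.726) / 0.8070 = 1.003/0.8070 = 1.243 d.
D_c = (k_1/k_2) L₀ e^(−k_1 t_c) = (0.223/1.03) × 6.13 × e^(−0.223×1.243) = 0.2165 × 6.13 × 0.7579 = 1.006 mg/L.
Minimum DO = C_s − D_c = 9.75 − 1.006 = 8.744 mg/L.

t_c ≈ 1.24 d; D_c ≈ 1.01 mg/L; min DO ≈ 8.74 mg/L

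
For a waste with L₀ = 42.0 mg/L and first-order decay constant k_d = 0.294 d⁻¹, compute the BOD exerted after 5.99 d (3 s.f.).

y_t = L₀(1 − e^(−k_d t)) = 42.0 × (1 − e^(−0.294×5.99))
= 42.0 × (1 − 0.1719) = 42.0 × 0.8281 = 34.78 mg/L.

y ≈ 34.8 mg/L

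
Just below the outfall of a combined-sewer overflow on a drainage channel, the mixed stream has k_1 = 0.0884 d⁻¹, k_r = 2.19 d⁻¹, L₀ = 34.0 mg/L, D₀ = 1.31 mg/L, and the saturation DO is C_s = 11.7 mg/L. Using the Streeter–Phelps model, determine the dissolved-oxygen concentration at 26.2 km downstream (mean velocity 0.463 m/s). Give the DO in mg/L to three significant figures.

Travel time t = x/v = 26.2 km / (0.463 m/s) = 26200 m / 0.463 m/s = 56590 s = 0.6549 d.
k_1 L₀/(k_r−k_1) = 0.0884×34.0/(2.19−0.0884) = 3.006/2.102 = 1.430 mg/L.
e^(−k_1 t) = e^(−0.0884×0.6549) = 0.9437; e^(−k_r t) = e^(−2.19×0.6549) = 0.2383.
D = 1.430 × (0.9437 − 0.2383) + 1.31 × 0.2383 = 1.009 + 0.3121 = 1.321 mg/L.
DO = C_s − D = 11.7 − 1.321 = 10.38 mg/L.

DO ≈ 10.4 mg/L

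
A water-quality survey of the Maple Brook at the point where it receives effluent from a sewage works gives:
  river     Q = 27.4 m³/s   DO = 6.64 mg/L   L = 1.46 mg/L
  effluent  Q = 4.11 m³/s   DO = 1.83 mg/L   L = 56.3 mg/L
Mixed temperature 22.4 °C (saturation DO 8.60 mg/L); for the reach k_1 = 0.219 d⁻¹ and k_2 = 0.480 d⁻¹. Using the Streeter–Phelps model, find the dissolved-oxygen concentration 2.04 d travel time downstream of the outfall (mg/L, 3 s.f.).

Mixed DO = (27.4×6.64 + 4.11×1.83)/(27.4+4.11) = 189.5/31.51 = 6.013 mg/L.
Mixed L₀ = (27.4×1.46 + 4.11×56.3)/(31.51) = 271.4/31.51 = 8.613 mg/L.
Initial deficit D₀ = C_s − DO₀ = 8.60 − 6.013 = 2.587 mg/L.
D(2.04) = [0.219×8.613/(0.480−0.219)](e^(−0.219×2.04) − e^(−0.480×2.04)) + 2.587 e^(−0.480×2.04)
= 7.227 × (0.6397 − 0.3756) + 2.587 × 0.3756 = 2.880 mg/L.
DO = 8.60 − 2.880 = 5.720 mg/L.

DO ≈ 5.72 mg/L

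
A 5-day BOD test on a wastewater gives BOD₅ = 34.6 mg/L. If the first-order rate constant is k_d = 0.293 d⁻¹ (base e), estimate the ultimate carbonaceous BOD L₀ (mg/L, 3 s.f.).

L₀ ≈ 45.0 mg/L

BOD₅ = L₀(1 − e^(−5k_d)) ⇒ L₀ = BOD₅ / (1 − e^(−5×0.293))
= 34.6 / (1 − 0.2311) = 34.6 / 0.7689 = 45.00 mg/L.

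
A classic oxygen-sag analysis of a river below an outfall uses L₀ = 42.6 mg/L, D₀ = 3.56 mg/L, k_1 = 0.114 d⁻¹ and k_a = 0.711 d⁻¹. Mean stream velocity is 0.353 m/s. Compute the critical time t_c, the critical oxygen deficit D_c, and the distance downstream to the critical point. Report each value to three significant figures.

At the critical point dD/dt = 0, so k_1 L₀ e^(−k_1 t) = k_a D. Substituting D(t) from the Streeter–Phelps equation and solving for t gives
t_c = ln[(k_a/k_1)(1 − D₀(k_a−k_1)/(k_1 L₀))] / (k_a−k_1).
Here k_a−k_1 = 0.5970 d⁻¹ and 1 − D₀(k_a−k_1)/(k_1 L₀) = 1 − 3.56×0.5970/(0.114×42.6) = 0.5624, so
t_c = ln(6.237 × 0.5624) / 0.5970 = 1.255 / 0.5970 = 2.102 d.
D_c = (k_1/k_a) L₀ e^(−k_1 t_c) = (0.114/0.711) × 42.6 × e^(−0.114×2.102) = 0.1603 × 42.6 × 0.7869 = 5.375 mg/L.
x_c = v t_c = 0.353 m/s × 2.102 d × 86400 s/d = 64110 m ≈ 64.1 km.

t_c ≈ 2.10 d; D_c ≈ 5.37 mg/L; x_c ≈ 64.1 km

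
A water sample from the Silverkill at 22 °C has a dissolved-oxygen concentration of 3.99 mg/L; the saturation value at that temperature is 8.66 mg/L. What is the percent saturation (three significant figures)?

% saturation = C/C_s × 100 = 3.99/8.66 × 100 = 46.1 %.

46.1 % saturation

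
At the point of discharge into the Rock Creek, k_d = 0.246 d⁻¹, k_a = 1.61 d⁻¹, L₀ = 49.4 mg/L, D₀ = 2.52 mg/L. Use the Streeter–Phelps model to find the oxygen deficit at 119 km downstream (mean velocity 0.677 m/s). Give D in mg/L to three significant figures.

D ≈ 5.16 mg/L

Travel time t = x/v = 119 km / (0.677 m/s) = 119000 m / 0.677 m/s = 175800 s = 2.034 d.
k_d L₀/(k_a−k_d) = 0.246×49.4/(1.61−0.246) = 12.15/1.364 = 8.909 mg/L.
e^(−k_d t) = e^(−0.246×2.034) = 0.6062; e^(−k_a t) = e^(−1.61×2.034) = 0.03780.
D = 8.909 × (0.6062 − 0.03780) + 2.52 × 0.03780 = 5.064 + 0.09526 = 5.160 mg/L.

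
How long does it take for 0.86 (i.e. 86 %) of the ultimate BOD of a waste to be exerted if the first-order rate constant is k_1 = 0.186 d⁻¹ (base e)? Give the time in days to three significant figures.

y/L₀ = 1 − e^(−k_1 t) = 0.86 ⇒ e^(−k_1 t) = 0.140
t = −ln(0.140) / 0.186 = 1.966 / 0.186 = 10.57 d.

t ≈ 10.6 d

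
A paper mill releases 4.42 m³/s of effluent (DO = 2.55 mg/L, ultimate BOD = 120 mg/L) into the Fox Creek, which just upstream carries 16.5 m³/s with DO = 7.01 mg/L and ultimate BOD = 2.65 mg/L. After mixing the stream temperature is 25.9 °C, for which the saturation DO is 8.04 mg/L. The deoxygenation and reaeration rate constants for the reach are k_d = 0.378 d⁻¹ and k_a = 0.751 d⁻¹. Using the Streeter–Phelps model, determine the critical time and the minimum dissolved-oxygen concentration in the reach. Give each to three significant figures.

Mixed DO = (16.5×7.01 + 4.42×2.55)/(16.5+4.42) = 126.9/20.92 = 6.068 mg/L.
Mixed L₀ = (16.5×2.65 + 4.42×120)/(20.92) = 574.1/20.92 = 27.44 mg/L.
Initial deficit D₀ = C_s − DO₀ = 8.04 − 6.068 = 1.972 mg/L.
t_c = (1/0.3730) ln[(0.751/0.378)(1 − 1.972×0.3730/(0.378×27.44))] = 2.681 × ln(1.846) = 1.643 d.
D_c = (0.378/0.751) × 27.44 × e^(−0.378×1.643) = 0.5033 × 27.44 × 0.5373 = 7.422 mg/L.
Minimum DO = 8.04 − 7.422 = 0.6179 mg/L.

t_c ≈ 1.64 d; minimum DO ≈ 0.618 mg/L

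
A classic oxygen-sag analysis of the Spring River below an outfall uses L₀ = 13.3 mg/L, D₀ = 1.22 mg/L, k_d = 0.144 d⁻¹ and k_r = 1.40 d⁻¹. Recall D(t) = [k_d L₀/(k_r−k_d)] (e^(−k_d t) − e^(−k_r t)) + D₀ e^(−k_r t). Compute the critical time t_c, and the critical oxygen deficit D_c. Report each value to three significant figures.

t_c ≈ 0.529 d; D_c ≈ 1.27 mg/L

With k_r/k_d = 9.722 and 1 − D₀(k_r−k_d)/(k_d L₀) = 0.1999,
t_c = ln(9.722 × 0.1999) / (1.40 − 0.144) = ln(1.944) / 1.256 = 0.6646/1.256 = 0.5291 d.
L(t_c) = L₀ e^(−k_d t_c) = 13.3 × 0.9266 = 12.32 mg/L, and at the critical point k_r D_c = k_d L, so D_c = (0.144/1.40) × 12.32 = 1.268 mg/L.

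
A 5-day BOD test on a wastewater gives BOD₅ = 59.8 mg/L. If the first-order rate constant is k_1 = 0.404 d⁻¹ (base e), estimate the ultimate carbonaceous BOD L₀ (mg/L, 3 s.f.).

BOD₅ = L₀(1 − e^(−5k_1)) ⇒ L₀ = BOD₅ / (1 − e^(−5×0.404))
= 59.8 / (1 − 0.1327) = 59.8 / 0.8673 = 68.95 mg/L.

L₀ ≈ 68.9 mg/L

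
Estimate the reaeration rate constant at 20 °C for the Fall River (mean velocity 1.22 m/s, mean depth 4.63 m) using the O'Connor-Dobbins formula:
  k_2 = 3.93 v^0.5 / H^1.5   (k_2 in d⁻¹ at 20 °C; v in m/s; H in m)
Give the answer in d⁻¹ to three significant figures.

k_2 = 3.93 × 1.22^0.5 / 4.63^1.5 = 3.93 × 1.105 / 9.963 = 0.4357 d⁻¹.

k_2 ≈ 0.436 d⁻¹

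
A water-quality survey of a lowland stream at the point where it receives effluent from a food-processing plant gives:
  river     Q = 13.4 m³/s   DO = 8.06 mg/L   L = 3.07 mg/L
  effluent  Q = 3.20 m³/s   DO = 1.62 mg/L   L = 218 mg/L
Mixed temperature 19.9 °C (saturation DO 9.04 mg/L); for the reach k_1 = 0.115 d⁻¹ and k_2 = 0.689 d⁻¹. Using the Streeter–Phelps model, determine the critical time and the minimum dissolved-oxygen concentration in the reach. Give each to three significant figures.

t_c ≈ 2.62 d; minimum DO ≈ 3.54 mg/L

Mixed DO = (13.4×8.06 + 3.20×1.62)/(13.4+3.20) = 113.2/16.60 = 6.819 mg/L.
Mixed L₀ = (13.4×3.07 + 3.20×218)/(16.60) = 738.7/16.60 = 44.50 mg/L.
Initial deficit D₀ = C_s − DO₀ = 9.04 − 6.819 = 2.221 mg/L.
t_c = (1/0.5740) ln[(0.689/0.115)(1 − 2.221×0.5740/(0.115×44.50))] = 1.742 × ln(4.499) = 2.620 d.
D_c = (0.115/0.689) × 44.50 × e^(−0.115×2.620) = 0.1669 × 44.50 × 0.7399 = 5.496 mg/L.
Minimum DO = 9.04 − 5.496 = 3.544 mg/L.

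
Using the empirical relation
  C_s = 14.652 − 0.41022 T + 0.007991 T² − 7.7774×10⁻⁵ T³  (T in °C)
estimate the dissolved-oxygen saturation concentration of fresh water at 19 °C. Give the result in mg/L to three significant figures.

C_s = 14.652 − 0.41022×19 + 0.007991×19² − 7.7774×10⁻⁵×19³ = 9.209 mg/L.

C_s ≈ 9.21 mg/L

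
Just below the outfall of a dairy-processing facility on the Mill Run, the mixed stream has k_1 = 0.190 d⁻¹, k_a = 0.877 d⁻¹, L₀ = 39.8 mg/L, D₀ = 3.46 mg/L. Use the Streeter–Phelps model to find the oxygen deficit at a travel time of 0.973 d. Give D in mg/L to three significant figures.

D ≈ 5.93 mg/L

k_1 L₀/(k_a−k_1) = 0.190×39.8/(0.877−0.190) = 7.562/0.6870 = 11.01 mg/L.
e^(−k_1 t) = e^(−0.190×0.9730) = 0.8312; e^(−k_a t) = e^(−0.877×0.9730) = 0.4260.
D = 11.01 × (0.8312 − 0.4260) + 3.46 × 0.4260 = 4.460 + 1.474 = 5.934 mg/L.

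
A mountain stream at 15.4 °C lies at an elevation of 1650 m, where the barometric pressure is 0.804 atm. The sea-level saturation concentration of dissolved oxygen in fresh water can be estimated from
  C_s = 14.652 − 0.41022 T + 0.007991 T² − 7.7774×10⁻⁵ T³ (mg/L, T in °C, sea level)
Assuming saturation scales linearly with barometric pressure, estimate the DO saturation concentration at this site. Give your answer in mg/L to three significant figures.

At sea level: C_s = 14.652 − 0.41022×15.4 + 0.007991×15.4² − 7.7774×10⁻⁵×15.4³ = 9.946 mg/L.
Pressure correction: C_s' = 9.946 × 0.804 = 7.996 mg/L.

C_s ≈ 8.00 mg/L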